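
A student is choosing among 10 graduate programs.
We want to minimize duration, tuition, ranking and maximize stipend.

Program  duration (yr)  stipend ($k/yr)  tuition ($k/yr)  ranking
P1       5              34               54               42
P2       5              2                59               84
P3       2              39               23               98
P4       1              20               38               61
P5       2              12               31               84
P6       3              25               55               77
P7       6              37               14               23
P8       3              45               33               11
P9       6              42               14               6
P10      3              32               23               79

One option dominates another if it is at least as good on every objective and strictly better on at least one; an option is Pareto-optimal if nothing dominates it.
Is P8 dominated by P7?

P7 vs P8: P7 is worse on duration (6 vs 3), so it does not dominate P8.

No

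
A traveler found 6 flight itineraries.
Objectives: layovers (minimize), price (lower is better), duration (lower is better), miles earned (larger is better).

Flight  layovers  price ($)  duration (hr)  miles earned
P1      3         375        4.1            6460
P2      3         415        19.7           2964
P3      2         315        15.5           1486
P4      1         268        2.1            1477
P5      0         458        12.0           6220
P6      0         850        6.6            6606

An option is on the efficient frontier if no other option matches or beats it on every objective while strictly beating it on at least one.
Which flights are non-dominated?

P1, P3, P4, P5, P6

P1: not dominated.
P2: dominated by P1 (layovers 3≤3, price 375≤415, duration 4.1≤19.7, miles earned 6460≥2964).
P3: not dominated.
P4: not dominated (best price).
P5: not dominated.
P6: not dominated (best miles earned).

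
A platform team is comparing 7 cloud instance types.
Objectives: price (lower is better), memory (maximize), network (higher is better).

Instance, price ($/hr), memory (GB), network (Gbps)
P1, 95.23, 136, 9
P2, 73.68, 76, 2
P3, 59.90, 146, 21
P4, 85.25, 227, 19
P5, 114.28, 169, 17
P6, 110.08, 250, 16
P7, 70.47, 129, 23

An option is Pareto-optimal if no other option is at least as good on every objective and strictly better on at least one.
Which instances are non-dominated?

P3, P4, P6, P7

P1: dominated by P3 (price 59.90≤95.23, memory 146≥136, network 21≥9).
P2: dominated by P3 (price 59.90≤73.68, memory 146≥76, network 21≥2).
P3: not dominated (best price).
P4: not dominated.
P5: dominated by P4 (price 85.25≤114.28, memory 227≥169, network 19≥17).
P6: not dominated (best memory).
P7: not dominated (best network).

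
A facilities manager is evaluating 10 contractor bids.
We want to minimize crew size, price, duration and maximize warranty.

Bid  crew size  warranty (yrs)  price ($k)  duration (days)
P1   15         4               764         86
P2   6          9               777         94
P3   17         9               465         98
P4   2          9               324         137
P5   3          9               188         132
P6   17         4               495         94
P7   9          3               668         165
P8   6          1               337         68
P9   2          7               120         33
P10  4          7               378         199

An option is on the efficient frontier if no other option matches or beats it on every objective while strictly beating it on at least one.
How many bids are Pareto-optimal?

5

P1: dominated by P9 (crew size 2≤15, warranty 7≥4, price 120≤764, duration 33≤86).
P2: not dominated.
P3: not dominated.
P4: not dominated.
P5: not dominated.
P6: dominated by P9 (crew size 2≤17, warranty 7≥4, price 120≤495, duration 33≤94).
P7: dominated by P4 (crew size 2≤9, warranty 9≥3, price 324≤668, duration 137≤165).
P8: dominated by P9 (crew size 2≤6, warranty 7≥1, price 120≤337, duration 33≤68).
P9: not dominated (best price).
P10: dominated by P4 (crew size 2≤4, warranty 9≥7, price 324≤378, duration 137≤199).
Pareto-optimal: P2, P3, P4, P5, P9 → 5.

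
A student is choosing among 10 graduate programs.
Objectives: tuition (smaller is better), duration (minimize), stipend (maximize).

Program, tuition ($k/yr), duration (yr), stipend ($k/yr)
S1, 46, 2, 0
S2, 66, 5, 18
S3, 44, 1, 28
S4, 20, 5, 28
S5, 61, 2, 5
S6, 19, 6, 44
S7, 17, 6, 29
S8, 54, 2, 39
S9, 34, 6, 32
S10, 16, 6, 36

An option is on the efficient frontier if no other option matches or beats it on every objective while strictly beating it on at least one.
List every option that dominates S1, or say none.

S3: tuition 44≤46, duration 1≤2, stipend 28≥0 — dominates S1.
Others (S2, S4, S5, S6, S7, S8, S9, S10) are each worse than S1 on at least one objective.

S3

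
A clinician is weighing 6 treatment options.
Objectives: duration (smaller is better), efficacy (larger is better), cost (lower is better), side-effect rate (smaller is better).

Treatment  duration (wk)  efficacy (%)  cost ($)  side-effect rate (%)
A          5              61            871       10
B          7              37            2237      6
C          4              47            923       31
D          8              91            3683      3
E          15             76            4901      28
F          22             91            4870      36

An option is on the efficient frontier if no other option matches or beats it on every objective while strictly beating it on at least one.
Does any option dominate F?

D vs F: duration 8≤22, efficacy 91≥91, cost 3683≤4870, side-effect rate 3≤36 — D is at least as good on every objective and strictly better on at least one, so D dominates F.

Yes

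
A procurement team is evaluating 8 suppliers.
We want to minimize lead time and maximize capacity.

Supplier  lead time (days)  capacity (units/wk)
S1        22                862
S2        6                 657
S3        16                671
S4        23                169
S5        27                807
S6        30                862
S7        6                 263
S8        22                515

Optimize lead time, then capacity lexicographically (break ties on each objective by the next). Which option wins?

S2

First minimize lead time: best is 6, kept {S2, S7}.
Then maximize capacity: best is 657, kept {S2}.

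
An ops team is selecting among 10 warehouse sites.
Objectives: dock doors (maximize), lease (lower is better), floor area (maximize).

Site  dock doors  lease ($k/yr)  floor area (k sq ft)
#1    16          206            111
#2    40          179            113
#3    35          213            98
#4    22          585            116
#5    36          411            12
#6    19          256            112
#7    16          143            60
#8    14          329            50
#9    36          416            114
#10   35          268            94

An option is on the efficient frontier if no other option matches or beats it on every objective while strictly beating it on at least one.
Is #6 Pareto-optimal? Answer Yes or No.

No

#2 vs #6: dock doors 40≥19, lease 179≤256, floor area 113≥112 — #2 is at least as good on every objective and strictly better on at least one, so #2 dominates #6.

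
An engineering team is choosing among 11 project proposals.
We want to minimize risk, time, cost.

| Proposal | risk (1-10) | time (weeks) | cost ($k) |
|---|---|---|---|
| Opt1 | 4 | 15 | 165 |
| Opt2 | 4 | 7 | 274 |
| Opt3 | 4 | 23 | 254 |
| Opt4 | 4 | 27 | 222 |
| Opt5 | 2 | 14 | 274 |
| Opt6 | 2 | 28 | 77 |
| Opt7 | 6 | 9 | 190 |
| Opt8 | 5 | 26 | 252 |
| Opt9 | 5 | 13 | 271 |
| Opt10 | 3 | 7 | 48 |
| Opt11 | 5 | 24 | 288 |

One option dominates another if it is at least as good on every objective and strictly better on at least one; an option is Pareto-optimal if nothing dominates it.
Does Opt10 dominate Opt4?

Opt10 vs Opt4: risk 3≤4, time 7≤27, cost 48≤222 — Opt10 is at least as good on every objective with at least one strict improvement.

Yes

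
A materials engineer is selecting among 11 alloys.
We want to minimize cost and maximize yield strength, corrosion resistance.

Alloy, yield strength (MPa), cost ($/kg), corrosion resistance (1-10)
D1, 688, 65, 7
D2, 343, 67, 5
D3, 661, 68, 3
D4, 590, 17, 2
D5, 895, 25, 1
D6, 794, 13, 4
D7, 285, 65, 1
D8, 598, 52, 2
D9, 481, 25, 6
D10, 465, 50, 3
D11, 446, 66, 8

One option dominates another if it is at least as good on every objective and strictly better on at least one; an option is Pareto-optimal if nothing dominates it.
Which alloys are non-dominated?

D1: not dominated.
D2: dominated by D1 (yield strength 688≥343, cost 65≤67, corrosion resistance 7≥5).
D3: dominated by D1 (yield strength 688≥661, cost 65≤68, corrosion resistance 7≥3).
D4: dominated by D6 (yield strength 794≥590, cost 13≤17, corrosion resistance 4≥2).
D5: not dominated (best yield strength).
D6: not dominated (best cost).
D7: dominated by D1 (yield strength 688≥285, cost 65≤65, corrosion resistance 7≥1).
D8: dominated by D6 (yield strength 794≥598, cost 13≤52, corrosion resistance 4≥2).
D9: not dominated.
D10: dominated by D6 (yield strength 794≥465, cost 13≤50, corrosion resistance 4≥3).
D11: not dominated (best corrosion resistance).

D1, D5, D6, D9, D11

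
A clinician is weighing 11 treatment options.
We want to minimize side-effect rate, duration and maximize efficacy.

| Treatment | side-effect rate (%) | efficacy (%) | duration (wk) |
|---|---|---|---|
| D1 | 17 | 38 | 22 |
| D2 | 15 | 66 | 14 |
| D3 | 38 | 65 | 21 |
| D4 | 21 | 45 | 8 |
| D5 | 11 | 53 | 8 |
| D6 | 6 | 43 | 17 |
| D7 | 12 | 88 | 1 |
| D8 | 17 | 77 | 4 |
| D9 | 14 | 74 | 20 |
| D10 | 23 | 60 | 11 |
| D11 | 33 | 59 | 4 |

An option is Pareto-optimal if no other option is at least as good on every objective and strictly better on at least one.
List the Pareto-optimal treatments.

D5, D6, D7

D1: dominated by D2 (side-effect rate 15≤17, efficacy 66≥38, duration 14≤22).
D2: dominated by D7 (side-effect rate 12≤15, efficacy 88≥66, duration 1≤14).
D3: dominated by D2 (side-effect rate 15≤38, efficacy 66≥65, duration 14≤21).
D4: dominated by D5 (side-effect rate 11≤21, efficacy 53≥45, duration 8≤8).
D5: not dominated.
D6: not dominated (best side-effect rate).
D7: not dominated (best efficacy).
D8: dominated by D7 (side-effect rate 12≤17, efficacy 88≥77, duration 1≤4).
D9: dominated by D7 (side-effect rate 12≤14, efficacy 88≥74, duration 1≤20).
D10: dominated by D7 (side-effect rate 12≤23, efficacy 88≥60, duration 1≤11).
D11: dominated by D7 (side-effect rate 12≤33, efficacy 88≥59, duration 1≤4).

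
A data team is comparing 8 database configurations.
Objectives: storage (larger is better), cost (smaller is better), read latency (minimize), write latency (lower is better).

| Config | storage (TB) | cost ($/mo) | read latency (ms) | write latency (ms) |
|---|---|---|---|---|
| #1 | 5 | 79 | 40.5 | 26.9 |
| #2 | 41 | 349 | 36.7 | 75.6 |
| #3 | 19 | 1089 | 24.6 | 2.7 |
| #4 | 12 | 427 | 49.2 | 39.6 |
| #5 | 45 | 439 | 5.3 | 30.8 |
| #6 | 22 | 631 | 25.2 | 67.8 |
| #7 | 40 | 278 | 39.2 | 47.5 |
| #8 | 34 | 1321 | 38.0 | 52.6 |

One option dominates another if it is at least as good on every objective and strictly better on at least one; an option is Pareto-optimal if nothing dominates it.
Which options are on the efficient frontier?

#1: not dominated (best cost).
#2: not dominated.
#3: not dominated (best write latency).
#4: not dominated.
#5: not dominated (best storage).
#6: dominated by #5 (storage 45≥22, cost 439≤631, read latency 5.3≤25.2, write latency 30.8≤67.8).
#7: not dominated.
#8: dominated by #5 (storage 45≥34, cost 439≤1321, read latency 5.3≤38.0, write latency 30.8≤52.6).

#1, #2, #3, #4, #5, #7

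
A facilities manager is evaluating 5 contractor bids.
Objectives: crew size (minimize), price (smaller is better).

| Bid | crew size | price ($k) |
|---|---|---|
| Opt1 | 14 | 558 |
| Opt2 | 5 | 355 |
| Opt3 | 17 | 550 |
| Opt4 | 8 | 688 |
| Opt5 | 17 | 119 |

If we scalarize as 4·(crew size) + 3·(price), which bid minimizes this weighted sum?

Opt1: 4·14 + 3·558 = 1730
Opt2: 4·5 + 3·355 = 1085
Opt3: 4·17 + 3·550 = 1718
Opt4: 4·8 + 3·688 = 2096
Opt5: 4·17 + 3·119 = 425
Lowest: Opt5 at 425.

Opt5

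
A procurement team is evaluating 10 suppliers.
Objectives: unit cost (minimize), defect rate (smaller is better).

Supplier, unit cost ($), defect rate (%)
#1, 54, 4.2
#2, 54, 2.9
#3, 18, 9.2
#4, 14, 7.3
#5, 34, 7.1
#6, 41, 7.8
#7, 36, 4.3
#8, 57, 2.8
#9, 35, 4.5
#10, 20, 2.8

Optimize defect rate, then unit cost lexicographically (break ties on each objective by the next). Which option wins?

#10

First minimize defect rate: best is 2.8, kept {#8, #10}.
Then minimize unit cost: best is 20, kept {#10}.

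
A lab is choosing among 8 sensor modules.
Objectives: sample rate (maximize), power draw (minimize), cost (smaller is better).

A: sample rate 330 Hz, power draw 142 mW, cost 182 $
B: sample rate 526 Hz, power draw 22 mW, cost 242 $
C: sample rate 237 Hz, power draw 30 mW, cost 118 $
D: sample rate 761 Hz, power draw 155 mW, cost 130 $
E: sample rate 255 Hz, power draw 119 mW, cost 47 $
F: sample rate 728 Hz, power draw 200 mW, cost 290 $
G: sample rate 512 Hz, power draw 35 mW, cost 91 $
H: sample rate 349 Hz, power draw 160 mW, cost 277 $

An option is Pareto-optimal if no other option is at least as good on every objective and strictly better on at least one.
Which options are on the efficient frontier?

B, C, D, E, G

A: dominated by G (sample rate 512≥330, power draw 35≤142, cost 91≤182).
B: not dominated (best power draw).
C: not dominated.
D: not dominated (best sample rate).
E: not dominated (best cost).
F: dominated by D (sample rate 761≥728, power draw 155≤200, cost 130≤290).
G: not dominated.
H: dominated by B (sample rate 526≥349, power draw 22≤160, cost 242≤277).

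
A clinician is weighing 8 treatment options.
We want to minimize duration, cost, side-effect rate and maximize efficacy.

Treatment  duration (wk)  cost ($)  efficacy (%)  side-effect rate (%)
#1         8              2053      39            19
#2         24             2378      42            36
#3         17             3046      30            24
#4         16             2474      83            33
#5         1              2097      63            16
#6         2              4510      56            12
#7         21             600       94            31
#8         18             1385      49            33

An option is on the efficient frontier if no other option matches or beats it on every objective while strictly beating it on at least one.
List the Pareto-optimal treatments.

#1: not dominated.
#2: dominated by #5 (duration 1≤24, cost 2097≤2378, efficacy 63≥42, side-effect rate 16≤36).
#3: dominated by #1 (duration 8≤17, cost 2053≤3046, efficacy 39≥30, side-effect rate 19≤24).
#4: not dominated.
#5: not dominated (best duration).
#6: not dominated (best side-effect rate).
#7: not dominated (best cost).
#8: not dominated.

#1, #4, #5, #6, #7, #8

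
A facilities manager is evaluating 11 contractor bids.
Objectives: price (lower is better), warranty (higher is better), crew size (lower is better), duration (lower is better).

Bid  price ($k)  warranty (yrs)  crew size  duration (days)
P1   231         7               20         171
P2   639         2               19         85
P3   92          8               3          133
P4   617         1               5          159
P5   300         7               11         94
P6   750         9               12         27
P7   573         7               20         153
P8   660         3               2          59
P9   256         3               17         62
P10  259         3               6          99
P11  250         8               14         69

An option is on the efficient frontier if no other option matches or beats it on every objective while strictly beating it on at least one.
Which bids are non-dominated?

P3, P5, P6, P8, P9, P10, P11

P1: dominated by P3 (price 92≤231, warranty 8≥7, crew size 3≤20, duration 133≤171).
P2: dominated by P9 (price 256≤639, warranty 3≥2, crew size 17≤19, duration 62≤85).
P3: not dominated (best price).
P4: dominated by P3 (price 92≤617, warranty 8≥1, crew size 3≤5, duration 133≤159).
P5: not dominated.
P6: not dominated (best warranty).
P7: dominated by P3 (price 92≤573, warranty 8≥7, crew size 3≤20, duration 133≤153).
P8: not dominated (best crew size).
P9: not dominated.
P10: not dominated.
P11: not dominated.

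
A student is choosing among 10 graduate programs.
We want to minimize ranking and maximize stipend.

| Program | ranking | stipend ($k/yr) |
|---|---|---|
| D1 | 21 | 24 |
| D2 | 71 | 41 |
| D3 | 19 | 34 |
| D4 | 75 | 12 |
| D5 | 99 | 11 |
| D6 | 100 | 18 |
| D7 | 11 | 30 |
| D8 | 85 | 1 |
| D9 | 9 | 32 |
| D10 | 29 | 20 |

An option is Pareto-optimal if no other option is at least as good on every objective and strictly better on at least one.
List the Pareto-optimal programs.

D2, D3, D9

D1: dominated by D3 (ranking 19≤21, stipend 34≥24).
D2: not dominated (best stipend).
D3: not dominated.
D4: dominated by D1 (ranking 21≤75, stipend 24≥12).
D5: dominated by D1 (ranking 21≤99, stipend 24≥11).
D6: dominated by D1 (ranking 21≤100, stipend 24≥18).
D7: dominated by D9 (ranking 9≤11, stipend 32≥30).
D8: dominated by D1 (ranking 21≤85, stipend 24≥1).
D9: not dominated (best ranking).
D10: dominated by D1 (ranking 21≤29, stipend 24≥20).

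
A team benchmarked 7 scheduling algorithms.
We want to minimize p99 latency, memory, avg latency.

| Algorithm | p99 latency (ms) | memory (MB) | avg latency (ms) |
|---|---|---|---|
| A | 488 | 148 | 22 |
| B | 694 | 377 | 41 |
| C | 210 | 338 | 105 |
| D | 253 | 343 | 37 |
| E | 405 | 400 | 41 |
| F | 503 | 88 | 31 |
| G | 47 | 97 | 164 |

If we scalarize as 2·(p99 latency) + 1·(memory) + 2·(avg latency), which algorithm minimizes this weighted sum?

G

A: 2·488 + 1·148 + 2·22 = 1168
B: 2·694 + 1·377 + 2·41 = 1847
C: 2·210 + 1·338 + 2·105 = 968
D: 2·253 + 1·343 + 2·37 = 923
E: 2·405 + 1·400 + 2·41 = 1292
F: 2·503 + 1·88 + 2·31 = 1156
G: 2·47 + 1·97 + 2·164 = 519
Lowest: G at 519.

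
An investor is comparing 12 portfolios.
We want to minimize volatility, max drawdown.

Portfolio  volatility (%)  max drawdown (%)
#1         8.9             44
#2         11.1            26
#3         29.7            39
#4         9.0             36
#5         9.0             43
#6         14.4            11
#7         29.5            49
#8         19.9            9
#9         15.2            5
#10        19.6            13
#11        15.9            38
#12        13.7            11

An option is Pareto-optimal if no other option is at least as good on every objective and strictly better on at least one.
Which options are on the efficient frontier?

#1: not dominated (best volatility).
#2: not dominated.
#3: dominated by #2 (volatility 11.1≤29.7, max drawdown 26≤39).
#4: not dominated.
#5: dominated by #4 (volatility 9.0≤9.0, max drawdown 36≤43).
#6: dominated by #12 (volatility 13.7≤14.4, max drawdown 11≤11).
#7: dominated by #1 (volatility 8.9≤29.5, max drawdown 44≤49).
#8: dominated by #9 (volatility 15.2≤19.9, max drawdown 5≤9).
#9: not dominated (best max drawdown).
#10: dominated by #6 (volatility 14.4≤19.6, max drawdown 11≤13).
#11: dominated by #2 (volatility 11.1≤15.9, max drawdown 26≤38).
#12: not dominated.

#1, #2, #4, #9, #12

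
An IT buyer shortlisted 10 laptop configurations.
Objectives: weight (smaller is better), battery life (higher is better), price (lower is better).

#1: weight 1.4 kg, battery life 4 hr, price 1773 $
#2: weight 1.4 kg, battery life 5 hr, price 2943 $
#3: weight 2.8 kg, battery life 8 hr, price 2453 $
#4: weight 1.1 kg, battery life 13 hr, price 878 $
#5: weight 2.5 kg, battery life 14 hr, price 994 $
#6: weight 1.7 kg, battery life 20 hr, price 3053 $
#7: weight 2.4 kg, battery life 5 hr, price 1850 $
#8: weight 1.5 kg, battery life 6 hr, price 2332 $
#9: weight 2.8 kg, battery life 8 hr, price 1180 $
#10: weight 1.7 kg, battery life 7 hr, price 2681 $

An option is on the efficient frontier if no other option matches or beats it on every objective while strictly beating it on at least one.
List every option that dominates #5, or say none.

none

#1: worse on battery life (4 vs 14).
#2: worse on battery life (5 vs 14).
#3: worse on weight (2.8 vs 2.5).
#4: worse on battery life (13 vs 14).
#6: worse on price (3053 vs 994).
#7: worse on battery life (5 vs 14).
#8: worse on battery life (6 vs 14).
#9: worse on weight (2.8 vs 2.5).
#10: worse on battery life (7 vs 14).
No option dominates #5.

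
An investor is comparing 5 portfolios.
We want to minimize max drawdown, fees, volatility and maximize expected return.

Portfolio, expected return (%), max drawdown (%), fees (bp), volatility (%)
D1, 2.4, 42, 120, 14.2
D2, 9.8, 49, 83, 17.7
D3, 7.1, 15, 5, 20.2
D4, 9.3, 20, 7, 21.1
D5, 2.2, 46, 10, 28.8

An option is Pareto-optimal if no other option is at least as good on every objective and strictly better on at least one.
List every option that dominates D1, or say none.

D2: worse on max drawdown (49 vs 42).
D3: worse on volatility (20.2 vs 14.2).
D4: worse on volatility (21.1 vs 14.2).
D5: worse on expected return (2.2 vs 2.4).
No option dominates D1.

none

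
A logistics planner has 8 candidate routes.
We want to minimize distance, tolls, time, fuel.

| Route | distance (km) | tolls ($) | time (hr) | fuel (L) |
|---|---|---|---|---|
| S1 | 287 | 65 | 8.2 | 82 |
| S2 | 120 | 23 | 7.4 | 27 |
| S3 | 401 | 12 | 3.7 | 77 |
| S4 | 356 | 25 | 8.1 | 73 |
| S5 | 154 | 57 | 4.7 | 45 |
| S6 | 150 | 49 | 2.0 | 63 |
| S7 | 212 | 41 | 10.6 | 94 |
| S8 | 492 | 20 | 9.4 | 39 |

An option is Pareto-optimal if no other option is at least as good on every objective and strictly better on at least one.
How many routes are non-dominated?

S1: dominated by S2 (distance 120≤287, tolls 23≤65, time 7.4≤8.2, fuel 27≤82).
S2: not dominated (best distance).
S3: not dominated (best tolls).
S4: dominated by S2 (distance 120≤356, tolls 23≤25, time 7.4≤8.1, fuel 27≤73).
S5: not dominated.
S6: not dominated (best time).
S7: dominated by S2 (distance 120≤212, tolls 23≤41, time 7.4≤10.6, fuel 27≤94).
S8: not dominated.
Pareto-optimal: S2, S3, S5, S6, S8 → 5.

5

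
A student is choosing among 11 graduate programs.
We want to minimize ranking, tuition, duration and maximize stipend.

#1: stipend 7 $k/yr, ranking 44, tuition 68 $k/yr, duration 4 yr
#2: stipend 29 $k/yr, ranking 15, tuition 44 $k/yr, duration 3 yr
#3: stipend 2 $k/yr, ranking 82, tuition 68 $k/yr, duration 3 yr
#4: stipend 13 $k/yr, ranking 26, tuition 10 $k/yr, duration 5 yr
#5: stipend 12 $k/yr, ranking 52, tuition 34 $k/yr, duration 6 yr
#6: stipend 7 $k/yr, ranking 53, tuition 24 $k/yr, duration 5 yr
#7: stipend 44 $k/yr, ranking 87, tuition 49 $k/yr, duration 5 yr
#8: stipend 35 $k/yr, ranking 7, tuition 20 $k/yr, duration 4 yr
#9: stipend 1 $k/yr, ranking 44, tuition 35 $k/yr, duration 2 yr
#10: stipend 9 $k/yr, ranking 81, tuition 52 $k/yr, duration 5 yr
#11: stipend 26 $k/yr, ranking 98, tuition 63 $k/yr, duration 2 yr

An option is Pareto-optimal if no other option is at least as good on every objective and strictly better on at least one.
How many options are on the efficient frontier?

6

#1: dominated by #2 (stipend 29≥7, ranking 15≤44, tuition 44≤68, duration 3≤4).
#2: not dominated.
#3: dominated by #2 (stipend 29≥2, ranking 15≤82, tuition 44≤68, duration 3≤3).
#4: not dominated (best tuition).
#5: dominated by #4 (stipend 13≥12, ranking 26≤52, tuition 10≤34, duration 5≤6).
#6: dominated by #4 (stipend 13≥7, ranking 26≤53, tuition 10≤24, duration 5≤5).
#7: not dominated (best stipend).
#8: not dominated (best ranking).
#9: not dominated.
#10: dominated by #2 (stipend 29≥9, ranking 15≤81, tuition 44≤52, duration 3≤5).
#11: not dominated.
Pareto-optimal: #2, #4, #7, #8, #9, #11 → 6.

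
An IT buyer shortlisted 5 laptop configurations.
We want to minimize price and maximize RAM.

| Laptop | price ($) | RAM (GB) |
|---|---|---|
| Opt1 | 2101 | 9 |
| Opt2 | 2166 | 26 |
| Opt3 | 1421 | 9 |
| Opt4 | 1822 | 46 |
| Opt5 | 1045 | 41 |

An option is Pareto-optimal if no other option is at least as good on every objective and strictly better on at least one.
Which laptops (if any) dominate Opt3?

Opt5

Opt5: price 1045≤1421, RAM 41≥9 — dominates Opt3.
Others (Opt1, Opt2, Opt4) are each worse than Opt3 on at least one objective.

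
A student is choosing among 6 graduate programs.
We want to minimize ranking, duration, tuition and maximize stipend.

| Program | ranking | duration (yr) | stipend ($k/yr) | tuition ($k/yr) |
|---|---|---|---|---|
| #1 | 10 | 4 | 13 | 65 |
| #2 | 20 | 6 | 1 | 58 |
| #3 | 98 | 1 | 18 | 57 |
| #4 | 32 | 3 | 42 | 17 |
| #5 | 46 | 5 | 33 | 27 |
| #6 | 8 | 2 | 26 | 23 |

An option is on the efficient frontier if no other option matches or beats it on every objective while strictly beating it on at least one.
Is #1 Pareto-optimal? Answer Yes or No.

#6 vs #1: ranking 8≤10, duration 2≤4, stipend 26≥13, tuition 23≤65 — #6 is at least as good on every objective and strictly better on at least one, so #6 dominates #1.

No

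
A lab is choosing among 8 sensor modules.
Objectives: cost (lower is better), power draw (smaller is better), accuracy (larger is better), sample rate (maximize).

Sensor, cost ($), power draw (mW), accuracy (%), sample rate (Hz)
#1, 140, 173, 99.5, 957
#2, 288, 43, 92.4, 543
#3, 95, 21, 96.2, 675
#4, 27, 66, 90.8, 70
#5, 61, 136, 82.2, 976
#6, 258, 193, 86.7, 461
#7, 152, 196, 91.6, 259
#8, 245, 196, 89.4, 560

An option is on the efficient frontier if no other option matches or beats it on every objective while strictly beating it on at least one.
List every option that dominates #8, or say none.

#1: cost 140≤245, power draw 173≤196, accuracy 99.5≥89.4, sample rate 957≥560 — dominates #8.
#3: cost 95≤245, power draw 21≤196, accuracy 96.2≥89.4, sample rate 675≥560 — dominates #8.
Others (#2, #4, #5, #6, #7) are each worse than #8 on at least one objective.

#1, #3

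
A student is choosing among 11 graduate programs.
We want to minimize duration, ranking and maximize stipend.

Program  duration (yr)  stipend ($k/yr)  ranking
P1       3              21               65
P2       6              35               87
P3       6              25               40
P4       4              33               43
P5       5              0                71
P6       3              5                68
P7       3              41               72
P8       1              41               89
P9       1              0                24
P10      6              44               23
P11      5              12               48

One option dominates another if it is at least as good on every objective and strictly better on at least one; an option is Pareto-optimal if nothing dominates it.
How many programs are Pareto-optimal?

6

P1: not dominated.
P2: dominated by P7 (duration 3≤6, stipend 41≥35, ranking 72≤87).
P3: dominated by P10 (duration 6≤6, stipend 44≥25, ranking 23≤40).
P4: not dominated.
P5: dominated by P1 (duration 3≤5, stipend 21≥0, ranking 65≤71).
P6: dominated by P1 (duration 3≤3, stipend 21≥5, ranking 65≤68).
P7: not dominated.
P8: not dominated.
P9: not dominated.
P10: not dominated (best stipend).
P11: dominated by P4 (duration 4≤5, stipend 33≥12, ranking 43≤48).
Pareto-optimal: P1, P4, P7, P8, P9, P10 → 6.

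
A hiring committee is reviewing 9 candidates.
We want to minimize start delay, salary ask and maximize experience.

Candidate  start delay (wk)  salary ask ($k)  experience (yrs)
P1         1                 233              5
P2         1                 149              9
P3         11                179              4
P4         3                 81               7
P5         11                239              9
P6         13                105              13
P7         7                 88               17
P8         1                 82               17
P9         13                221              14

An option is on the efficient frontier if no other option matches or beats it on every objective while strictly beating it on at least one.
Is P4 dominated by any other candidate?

No

P1: worse on salary ask (233 vs 81).
P2: worse on salary ask (149 vs 81).
P3: worse on start delay (11 vs 3).
P5: worse on start delay (11 vs 3).
P6: worse on start delay (13 vs 3).
P7: worse on start delay (7 vs 3).
P8: worse on salary ask (82 vs 81).
P9: worse on start delay (13 vs 3).
No option is at least as good as P4 on every objective and strictly better on one.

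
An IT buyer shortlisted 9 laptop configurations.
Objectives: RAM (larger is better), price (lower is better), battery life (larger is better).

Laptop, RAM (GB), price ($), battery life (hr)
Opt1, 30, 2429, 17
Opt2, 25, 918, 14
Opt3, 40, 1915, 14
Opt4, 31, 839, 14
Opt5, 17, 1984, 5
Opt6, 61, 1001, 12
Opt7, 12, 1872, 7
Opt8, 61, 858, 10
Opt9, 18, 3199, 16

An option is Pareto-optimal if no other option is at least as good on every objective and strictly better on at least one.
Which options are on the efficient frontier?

Opt1, Opt3, Opt4, Opt6, Opt8

Opt1: not dominated (best battery life).
Opt2: dominated by Opt4 (RAM 31≥25, price 839≤918, battery life 14≥14).
Opt3: not dominated.
Opt4: not dominated (best price).
Opt5: dominated by Opt2 (RAM 25≥17, price 918≤1984, battery life 14≥5).
Opt6: not dominated.
Opt7: dominated by Opt2 (RAM 25≥12, price 918≤1872, battery life 14≥7).
Opt8: not dominated.
Opt9: dominated by Opt1 (RAM 30≥18, price 2429≤3199, battery life 17≥16).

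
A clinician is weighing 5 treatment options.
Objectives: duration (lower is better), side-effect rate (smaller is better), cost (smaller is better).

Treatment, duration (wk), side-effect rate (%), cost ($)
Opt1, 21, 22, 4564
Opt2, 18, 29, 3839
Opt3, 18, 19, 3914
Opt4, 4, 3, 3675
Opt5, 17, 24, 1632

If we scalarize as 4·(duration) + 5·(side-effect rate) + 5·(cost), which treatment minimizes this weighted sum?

Opt1: 4·21 + 5·22 + 5·4564 = 23014
Opt2: 4·18 + 5·29 + 5·3839 = 19412
Opt3: 4·18 + 5·19 + 5·3914 = 19737
Opt4: 4·4 + 5·3 + 5·3675 = 18406
Opt5: 4·17 + 5·24 + 5·1632 = 8348
Lowest: Opt5 at 8348.

Opt5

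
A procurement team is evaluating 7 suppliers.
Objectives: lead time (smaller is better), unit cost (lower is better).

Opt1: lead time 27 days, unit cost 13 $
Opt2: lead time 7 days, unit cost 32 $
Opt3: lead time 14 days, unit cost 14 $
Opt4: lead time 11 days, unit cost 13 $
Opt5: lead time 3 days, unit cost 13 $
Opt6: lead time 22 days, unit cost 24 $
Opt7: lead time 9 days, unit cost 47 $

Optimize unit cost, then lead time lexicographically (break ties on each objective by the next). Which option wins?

First minimize unit cost: best is 13, kept {Opt1, Opt4, Opt5}.
Then minimize lead time: best is 3, kept {Opt5}.

Opt5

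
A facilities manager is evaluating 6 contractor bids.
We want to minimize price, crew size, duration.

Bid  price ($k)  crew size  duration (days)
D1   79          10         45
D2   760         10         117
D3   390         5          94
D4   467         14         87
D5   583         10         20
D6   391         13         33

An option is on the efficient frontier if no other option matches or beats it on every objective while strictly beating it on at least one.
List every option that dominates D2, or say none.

D1, D3, D5

D1: price 79≤760, crew size 10≤10, duration 45≤117 — dominates D2.
D3: price 390≤760, crew size 5≤10, duration 94≤117 — dominates D2.
D5: price 583≤760, crew size 10≤10, duration 20≤117 — dominates D2.
Others (D4, D6) are each worse than D2 on at least one objective.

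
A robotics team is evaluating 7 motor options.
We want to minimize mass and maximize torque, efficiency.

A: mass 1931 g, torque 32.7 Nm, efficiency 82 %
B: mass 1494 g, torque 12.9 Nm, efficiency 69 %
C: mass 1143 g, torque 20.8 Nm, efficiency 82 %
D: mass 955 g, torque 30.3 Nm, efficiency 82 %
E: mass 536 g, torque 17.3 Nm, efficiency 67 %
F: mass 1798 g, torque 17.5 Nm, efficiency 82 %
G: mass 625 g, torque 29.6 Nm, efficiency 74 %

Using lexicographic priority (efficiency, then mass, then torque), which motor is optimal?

D

First maximize efficiency: best is 82, kept {A, C, D, F}.
Then minimize mass: best is 955, kept {D}.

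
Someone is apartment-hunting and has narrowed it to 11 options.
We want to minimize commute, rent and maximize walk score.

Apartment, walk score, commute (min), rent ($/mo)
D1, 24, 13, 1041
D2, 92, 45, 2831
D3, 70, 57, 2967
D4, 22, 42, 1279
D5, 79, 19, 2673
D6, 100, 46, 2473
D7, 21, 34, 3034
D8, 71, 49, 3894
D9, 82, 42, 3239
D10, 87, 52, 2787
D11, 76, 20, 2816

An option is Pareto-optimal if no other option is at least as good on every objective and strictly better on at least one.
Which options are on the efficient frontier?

D1, D2, D5, D6, D9

D1: not dominated (best commute).
D2: not dominated.
D3: dominated by D2 (walk score 92≥70, commute 45≤57, rent 2831≤2967).
D4: dominated by D1 (walk score 24≥22, commute 13≤42, rent 1041≤1279).
D5: not dominated.
D6: not dominated (best walk score).
D7: dominated by D1 (walk score 24≥21, commute 13≤34, rent 1041≤3034).
D8: dominated by D2 (walk score 92≥71, commute 45≤49, rent 2831≤3894).
D9: not dominated.
D10: dominated by D6 (walk score 100≥87, commute 46≤52, rent 2473≤2787).
D11: dominated by D5 (walk score 79≥76, commute 19≤20, rent 2673≤2816).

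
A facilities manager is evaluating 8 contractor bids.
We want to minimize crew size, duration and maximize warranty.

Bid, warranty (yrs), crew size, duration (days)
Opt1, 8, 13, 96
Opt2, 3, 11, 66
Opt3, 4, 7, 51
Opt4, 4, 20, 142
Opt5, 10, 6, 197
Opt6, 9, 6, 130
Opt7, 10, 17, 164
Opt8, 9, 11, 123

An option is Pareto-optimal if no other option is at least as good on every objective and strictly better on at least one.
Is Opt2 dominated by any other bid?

Yes

Opt3 vs Opt2: warranty 4≥3, crew size 7≤11, duration 51≤66 — Opt3 is at least as good on every objective and strictly better on at least one, so Opt3 dominates Opt2.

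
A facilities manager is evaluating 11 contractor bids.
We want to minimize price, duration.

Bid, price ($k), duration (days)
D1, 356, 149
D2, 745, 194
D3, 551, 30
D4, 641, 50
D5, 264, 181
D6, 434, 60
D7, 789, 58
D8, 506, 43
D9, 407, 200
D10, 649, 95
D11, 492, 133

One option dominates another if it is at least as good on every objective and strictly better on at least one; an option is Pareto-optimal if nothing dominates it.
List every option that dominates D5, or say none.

D1: worse on price (356 vs 264).
D2: worse on price (745 vs 264).
D3: worse on price (551 vs 264).
D4: worse on price (641 vs 264).
D6: worse on price (434 vs 264).
D7: worse on price (789 vs 264).
D8: worse on price (506 vs 264).
D9: worse on price (407 vs 264).
D10: worse on price (649 vs 264).
D11: worse on price (492 vs 264).
No option dominates D5.

none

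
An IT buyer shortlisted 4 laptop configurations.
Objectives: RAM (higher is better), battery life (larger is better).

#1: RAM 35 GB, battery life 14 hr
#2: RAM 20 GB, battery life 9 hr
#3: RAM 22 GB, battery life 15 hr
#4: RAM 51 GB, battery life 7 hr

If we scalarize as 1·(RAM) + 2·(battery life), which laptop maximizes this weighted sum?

#1: 1·35 + 2·14 = 63
#2: 1·20 + 2·9 = 38
#3: 1·22 + 2·15 = 52
#4: 1·51 + 2·7 = 65
Highest: #4 at 65.

#4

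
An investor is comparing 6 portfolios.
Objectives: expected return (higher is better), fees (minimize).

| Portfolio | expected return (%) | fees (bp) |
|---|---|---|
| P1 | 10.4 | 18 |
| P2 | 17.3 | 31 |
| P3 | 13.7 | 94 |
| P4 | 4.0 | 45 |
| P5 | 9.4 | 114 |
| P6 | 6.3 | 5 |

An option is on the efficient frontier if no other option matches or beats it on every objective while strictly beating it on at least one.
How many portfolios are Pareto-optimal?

3

P1: not dominated.
P2: not dominated (best expected return).
P3: dominated by P2 (expected return 17.3≥13.7, fees 31≤94).
P4: dominated by P1 (expected return 10.4≥4.0, fees 18≤45).
P5: dominated by P1 (expected return 10.4≥9.4, fees 18≤114).
P6: not dominated (best fees).
Pareto-optimal: P1, P2, P6 → 3.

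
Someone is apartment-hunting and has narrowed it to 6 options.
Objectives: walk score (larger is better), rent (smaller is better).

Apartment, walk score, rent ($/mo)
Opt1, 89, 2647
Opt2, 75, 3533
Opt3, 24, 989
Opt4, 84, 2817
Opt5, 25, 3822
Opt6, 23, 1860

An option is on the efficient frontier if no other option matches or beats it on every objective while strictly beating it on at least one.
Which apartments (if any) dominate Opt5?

Opt1, Opt2, Opt4

Opt1: walk score 89≥25, rent 2647≤3822 — dominates Opt5.
Opt2: walk score 75≥25, rent 3533≤3822 — dominates Opt5.
Opt4: walk score 84≥25, rent 2817≤3822 — dominates Opt5.
Others (Opt3, Opt6) are each worse than Opt5 on at least one objective.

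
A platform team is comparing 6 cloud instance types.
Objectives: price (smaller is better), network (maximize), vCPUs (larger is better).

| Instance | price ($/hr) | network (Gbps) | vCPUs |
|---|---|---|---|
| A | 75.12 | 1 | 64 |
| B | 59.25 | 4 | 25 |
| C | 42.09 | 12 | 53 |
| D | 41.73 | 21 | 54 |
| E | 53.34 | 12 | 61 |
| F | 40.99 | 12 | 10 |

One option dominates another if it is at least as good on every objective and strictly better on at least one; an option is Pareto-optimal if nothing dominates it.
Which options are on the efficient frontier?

A: not dominated (best vCPUs).
B: dominated by C (price 42.09≤59.25, network 12≥4, vCPUs 53≥25).
C: dominated by D (price 41.73≤42.09, network 21≥12, vCPUs 54≥53).
D: not dominated (best network).
E: not dominated.
F: not dominated (best price).

A, D, E, F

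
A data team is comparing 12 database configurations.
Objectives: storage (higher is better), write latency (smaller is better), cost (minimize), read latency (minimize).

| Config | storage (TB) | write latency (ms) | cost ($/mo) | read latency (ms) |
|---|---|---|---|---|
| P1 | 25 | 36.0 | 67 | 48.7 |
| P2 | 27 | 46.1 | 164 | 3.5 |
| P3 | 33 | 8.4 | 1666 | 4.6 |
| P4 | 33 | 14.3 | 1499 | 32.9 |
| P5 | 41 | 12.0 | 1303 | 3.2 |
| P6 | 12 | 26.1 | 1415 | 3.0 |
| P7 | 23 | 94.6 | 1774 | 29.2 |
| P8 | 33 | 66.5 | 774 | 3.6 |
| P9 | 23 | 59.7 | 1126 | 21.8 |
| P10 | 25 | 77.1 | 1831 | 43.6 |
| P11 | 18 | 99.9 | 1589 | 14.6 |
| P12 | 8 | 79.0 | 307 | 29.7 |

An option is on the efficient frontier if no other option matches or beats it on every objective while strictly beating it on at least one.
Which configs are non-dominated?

P1, P2, P3, P5, P6, P8

P1: not dominated (best cost).
P2: not dominated.
P3: not dominated (best write latency).
P4: dominated by P5 (storage 41≥33, write latency 12.0≤14.3, cost 1303≤1499, read latency 3.2≤32.9).
P5: not dominated (best storage).
P6: not dominated (best read latency).
P7: dominated by P2 (storage 27≥23, write latency 46.1≤94.6, cost 164≤1774, read latency 3.5≤29.2).
P8: not dominated.
P9: dominated by P2 (storage 27≥23, write latency 46.1≤59.7, cost 164≤1126, read latency 3.5≤21.8).
P10: dominated by P2 (storage 27≥25, write latency 46.1≤77.1, cost 164≤1831, read latency 3.5≤43.6).
P11: dominated by P2 (storage 27≥18, write latency 46.1≤99.9, cost 164≤1589, read latency 3.5≤14.6).
P12: dominated by P2 (storage 27≥8, write latency 46.1≤79.0, cost 164≤307, read latency 3.5≤29.7).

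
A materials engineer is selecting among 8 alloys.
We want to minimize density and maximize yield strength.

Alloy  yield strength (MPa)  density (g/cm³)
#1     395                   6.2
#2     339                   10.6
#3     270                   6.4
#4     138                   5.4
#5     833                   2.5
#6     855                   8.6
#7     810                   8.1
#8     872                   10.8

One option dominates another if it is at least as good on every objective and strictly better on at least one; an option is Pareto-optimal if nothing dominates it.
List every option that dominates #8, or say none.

#1: worse on yield strength (395 vs 872).
#2: worse on yield strength (339 vs 872).
#3: worse on yield strength (270 vs 872).
#4: worse on yield strength (138 vs 872).
#5: worse on yield strength (833 vs 872).
#6: worse on yield strength (855 vs 872).
#7: worse on yield strength (810 vs 872).
No option dominates #8.

none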